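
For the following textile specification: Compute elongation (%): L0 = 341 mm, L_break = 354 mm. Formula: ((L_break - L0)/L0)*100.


Formula: Elongation (%) = ((L_break - L0) / L0) * 100
Step 1: Extension = 354 - 341 = 13 mm
Step 2: Elongation = (13 / 341) * 100
Step 3: Elongation = 0.038123 * 100 = 3.8123% ≈ 3.8%

3.8%


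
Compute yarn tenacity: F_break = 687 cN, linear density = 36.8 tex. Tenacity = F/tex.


Formula: Tenacity = Breaking force / Linear density
Tenacity = 687 cN / 36.8 tex
Tenacity = 18.67 cN/tex

18.67 cN/tex


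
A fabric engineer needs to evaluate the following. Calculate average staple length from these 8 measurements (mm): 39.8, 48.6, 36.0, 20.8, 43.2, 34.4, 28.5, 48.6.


Formula: Mean = sum of lengths / count
Sum = 39.8 + 48.6 + 36.0 + 20.8 + 43.2 + 34.4 + 28.5 + 48.6
Sum = 299.9 mm
Mean = 299.9 / 8 = 37.49 mm

37.49 mm


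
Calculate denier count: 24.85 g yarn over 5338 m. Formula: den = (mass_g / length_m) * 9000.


Formula: den = (mass_g / length_m) * 9000
Substituting: den = (24.85 / 5338) * 9000
Intermediate: 24.85 / 5338 = 0.0046553 g/m
den = 0.0046553 * 9000 = 41.9 denier

41.9 denier


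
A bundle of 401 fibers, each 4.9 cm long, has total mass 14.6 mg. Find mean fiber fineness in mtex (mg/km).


Formula: fineness (mtex) = mass (mg) / total length (km) = (mass_mg / total_length_m) * 1000
Step 1: Convert fiber length: 4.9 cm = 0.049 m
Step 2: Total fiber length = 401 * 0.049 = 19.649 m
Step 3: Linear density = 14.6 mg / 19.649 m = 0.7430 mg/m
Step 4: fineness = 0.7430 * 1000 = 743.0 mtex

743.0 mtex


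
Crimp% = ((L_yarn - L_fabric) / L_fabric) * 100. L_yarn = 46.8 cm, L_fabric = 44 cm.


Formula: Crimp% = ((L_yarn - L_fabric) / L_fabric) * 100
Step 1: Extension = 46.8 - 44 = 2.8 cm
Step 2: Crimp% = (2.8 / 44) * 100
Step 3: Crimp% = 0.063636 * 100 = 6.3636% ≈ 6.4%

6.4%


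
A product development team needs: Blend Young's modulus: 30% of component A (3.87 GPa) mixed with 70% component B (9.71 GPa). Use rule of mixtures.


Formula: Blend property = (fraction_A * property_A) + (fraction_B * property_B)
Step 1: Contribution A = 30/100 * 3.87 GPa = 1.161 GPa
Step 2: Contribution B = 70/100 * 9.71 GPa = 6.797 GPa
Step 3: Blend Young's modulus = 1.161 + 6.797 = 7.958 GPa

7.958 GPa


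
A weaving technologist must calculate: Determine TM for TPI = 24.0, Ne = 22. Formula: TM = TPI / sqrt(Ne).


Formula: TM = TPI / sqrt(Ne)
Step 1: sqrt(Ne) = sqrt(22) = 4.6904
Step 2: TM = 24.0 / 4.6904 = 5.12

5.12 TM


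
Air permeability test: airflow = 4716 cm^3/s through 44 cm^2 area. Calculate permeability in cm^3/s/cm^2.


Formula: Air Permeability = Airflow / Test Area
AP = 4716 cm^3/s / 44 cm^2
AP = 107.2 cm^3/s/cm^2

107.2 cm^3/s/cm^2


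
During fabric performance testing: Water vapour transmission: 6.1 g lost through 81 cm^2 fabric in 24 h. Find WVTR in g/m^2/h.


Formula: WVTR = mass_loss / (area * time)
Step 1: Convert area: 81 cm^2 = 0.0081 m^2
Step 2: WVTR = 6.1 g / (0.0081 m^2 * 24 h)
Step 3: WVTR = 6.1 / 0.1944 = 31.4 g/m^2/h

31.4 g/m^2/h


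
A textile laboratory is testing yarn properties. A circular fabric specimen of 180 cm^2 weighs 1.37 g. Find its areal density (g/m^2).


Formula: GSM = mass_g / area_m2
Step 1: Convert area: 180 cm^2 = 180 / 10000 = 0.018 m^2
Step 2: GSM = 1.37 g / 0.018 m^2 = 76.1 g/m^2

76.1 g/m^2


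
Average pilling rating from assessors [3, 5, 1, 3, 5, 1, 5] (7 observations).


Formula: Mean = sum / count
Sum = 3 + 5 + 1 + 3 + 5 + 1 + 5 = 23
Mean = 23 / 7 = 3.3

3.3


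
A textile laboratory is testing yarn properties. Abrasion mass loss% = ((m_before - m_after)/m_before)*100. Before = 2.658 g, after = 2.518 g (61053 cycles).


Formula: Mass loss% = ((m_before - m_after) / m_before) * 100
Step 1: Mass loss = 2.658 - 2.518 = 0.14 g
Step 2: Ratio = 0.14 / 2.658 = 0.0526712
Step 3: Mass loss% = 0.0526712 * 100 = 5.26712% ≈ 5.27%

5.27%


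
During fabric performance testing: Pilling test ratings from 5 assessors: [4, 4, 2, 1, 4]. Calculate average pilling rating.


Formula: Mean = sum / count
Sum = 4 + 4 + 2 + 1 + 4 = 15
Mean = 15 / 5 = 3.0

3.0


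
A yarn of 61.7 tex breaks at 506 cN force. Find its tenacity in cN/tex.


Formula: Tenacity = Breaking force / Linear density
Tenacity = 506 cN / 61.7 tex
Tenacity = 8.20 cN/tex

8.20 cN/tex


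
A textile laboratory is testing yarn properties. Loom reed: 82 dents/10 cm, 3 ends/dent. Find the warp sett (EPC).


Formula: EPC = (dents per 10 cm * ends per dent) / 10
Step 1: Total ends per 10 cm = 82 * 3 = 246
Step 2: EPC = 246 / 10 = 24.6 ends/cm

24.6 ends/cm


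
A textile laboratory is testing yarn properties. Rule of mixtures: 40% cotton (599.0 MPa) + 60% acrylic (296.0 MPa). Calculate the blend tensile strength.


Formula: Blend property = (fraction_A * property_A) + (fraction_B * property_B)
Step 1: Contribution A = 40/100 * 599.0 MPa = 239.6 MPa
Step 2: Contribution B = 60/100 * 296.0 MPa = 177.6 MPa
Step 3: Blend tensile strength = 239.6 + 177.6 = 417.2 MPa

417.2 MPa


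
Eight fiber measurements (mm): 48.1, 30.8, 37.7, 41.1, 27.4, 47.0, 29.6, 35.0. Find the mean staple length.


Formula: Mean = sum of lengths / count
Sum = 48.1 + 30.8 + 37.7 + 41.1 + 27.4 + 47.0 + 29.6 + 35.0
Sum = 296.7 mm
Mean = 296.7 / 8 = 37.09 mm

37.09 mm


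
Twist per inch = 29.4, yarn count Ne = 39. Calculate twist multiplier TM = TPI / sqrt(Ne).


Formula: TM = TPI / sqrt(Ne)
Step 1: sqrt(Ne) = sqrt(39) = 6.245
Step 2: TM = 29.4 / 6.245 = 4.71

4.71 TM


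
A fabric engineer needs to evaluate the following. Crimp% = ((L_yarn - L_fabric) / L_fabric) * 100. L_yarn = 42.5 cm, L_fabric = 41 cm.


Formula: Crimp% = ((L_yarn - L_fabric) / L_fabric) * 100
Step 1: Extension = 42.5 - 41 = 1.5 cm
Step 2: Crimp% = (1.5 / 41) * 100
Step 3: Crimp% = 0.036585 * 100 = 3.6585% ≈ 3.7%

3.7%


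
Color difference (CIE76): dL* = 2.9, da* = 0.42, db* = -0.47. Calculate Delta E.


Formula: Delta E = sqrt(dL*^2 + da*^2 + db*^2)
Step 1: dL*^2 = 2.9^2 = 8.41
Step 2: da*^2 = 0.42^2 = 0.1764
Step 3: db*^2 = (-0.47)^2 = 0.2209
Step 4: Sum = 8.41 + 0.1764 + 0.2209 = 8.8073
Step 5: Delta E = sqrt(8.8073) = 2.97

2.97 Delta E


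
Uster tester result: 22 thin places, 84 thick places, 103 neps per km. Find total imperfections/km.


Formula: Total = thin places + thick places + neps
Total = 22 + 84 + 103
Total = 209 imperfections/km

209 imperfections/km


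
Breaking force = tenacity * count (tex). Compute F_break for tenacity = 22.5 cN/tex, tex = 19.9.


Formula: Breaking force = Tenacity * Linear density
F = 22.5 cN/tex * 19.9 tex
F = 447.75 cN

447.75 cN


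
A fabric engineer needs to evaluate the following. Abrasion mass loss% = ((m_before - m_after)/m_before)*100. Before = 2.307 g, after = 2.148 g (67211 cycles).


Formula: Mass loss% = ((m_before - m_after) / m_before) * 100
Step 1: Mass loss = 2.307 - 2.148 = 0.159 g
Step 2: Ratio = 0.159 / 2.307 = 0.0689207
Step 3: Mass loss% = 0.0689207 * 100 = 6.89207% ≈ 6.89%

6.89%


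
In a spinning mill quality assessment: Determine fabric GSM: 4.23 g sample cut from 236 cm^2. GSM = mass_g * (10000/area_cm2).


Formula: GSM = mass_g / area_m2
Step 1: Convert area: 236 cm^2 = 236 / 10000 = 0.0236 m^2
Step 2: GSM = 4.23 g / 0.0236 m^2 = 179.2 g/m^2

179.2 g/m^2


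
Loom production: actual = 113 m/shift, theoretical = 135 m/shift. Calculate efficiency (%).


Formula: Efficiency% = (Actual output / Theoretical output) * 100
Efficiency% = (113 / 135) * 100
Efficiency% = 0.837037 * 100 = 83.7037% ≈ 83.7%

83.7%


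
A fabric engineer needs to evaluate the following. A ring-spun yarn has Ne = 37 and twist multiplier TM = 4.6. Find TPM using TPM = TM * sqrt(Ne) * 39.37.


Formula: TPM = TM * sqrt(Ne) * 39.37
Step 1: sqrt(Ne) = sqrt(37) = 6.0828
Step 2: TM * sqrt(Ne) = 4.6 * 6.0828 = 27.9809
Step 3: TPM = 27.9809 * 39.37 = 1102 twists/m

1102 twists/m


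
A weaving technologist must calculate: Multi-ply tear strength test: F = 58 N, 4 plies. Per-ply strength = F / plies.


Formula: Per-ply strength = Total force / Number of plies
Per-ply = 58 N / 4
Per-ply = 14.5 N

14.5 N


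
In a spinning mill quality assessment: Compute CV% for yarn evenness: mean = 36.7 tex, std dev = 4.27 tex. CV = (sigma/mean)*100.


Formula: CV% = (standard deviation / mean) * 100
Step 1: Ratio = 4.27 / 36.7 = 0.116349
Step 2: CV% = 0.116349 * 100 = 11.6349% ≈ 11.6%

11.6%


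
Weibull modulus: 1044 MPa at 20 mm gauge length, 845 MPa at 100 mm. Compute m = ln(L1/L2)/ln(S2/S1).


Formula: m = ln(L1/L2) / ln(S2/S1)
Step 1: ln(L1/L2) = ln(20/100) = -1.60944
Step 2: S2/S1 = 845/1044 = 0.80939
Step 3: ln(S2/S1) = ln(0.80939) = -0.21147
Step 4: m = -1.60944 / -0.21147 = 7.61

7.61 (Weibull m)


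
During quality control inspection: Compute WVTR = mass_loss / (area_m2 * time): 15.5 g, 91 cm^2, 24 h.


Formula: WVTR = mass_loss / (area * time)
Step 1: Convert area: 91 cm^2 = 0.0091 m^2
Step 2: WVTR = 15.5 g / (0.0091 m^2 * 24 h)
Step 3: WVTR = 15.5 / 0.2184 = 71.0 g/m^2/h

71.0 g/m^2/h


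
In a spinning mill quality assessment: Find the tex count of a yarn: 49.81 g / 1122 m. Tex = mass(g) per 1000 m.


Formula: Tex = (mass_g / length_m) * 1000
Substituting: Tex = (49.81 / 1122) * 1000
Intermediate: 49.81 / 1122 = 0.04439394 g/m
Tex = 0.04439394 * 1000 = 44.39 tex

44.39 tex


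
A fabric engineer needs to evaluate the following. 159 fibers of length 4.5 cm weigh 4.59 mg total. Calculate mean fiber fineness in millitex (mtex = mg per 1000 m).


Formula: fineness (mtex) = mass (mg) / total length (km) = (mass_mg / total_length_m) * 1000
Step 1: Convert fiber length: 4.5 cm = 0.045 m
Step 2: Total fiber length = 159 * 0.045 = 7.155 m
Step 3: Linear density = 4.59 mg / 7.155 m = 0.6415 mg/m
Step 4: fineness = 0.6415 * 1000 = 641.5 mtex

641.5 mtex


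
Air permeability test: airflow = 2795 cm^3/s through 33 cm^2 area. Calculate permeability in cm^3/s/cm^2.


Formula: Air Permeability = Airflow / Test Area
AP = 2795 cm^3/s / 33 cm^2
AP = 84.7 cm^3/s/cm^2

84.7 cm^3/s/cm^2


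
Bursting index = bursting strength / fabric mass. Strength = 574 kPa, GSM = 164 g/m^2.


Formula: Bursting Index = Bursting Strength / Fabric GSM
BI = 574 kPa / 164 g/m^2
BI = 3.500 kPa/(g/m^2)

3.500 kPa/(g/m^2)


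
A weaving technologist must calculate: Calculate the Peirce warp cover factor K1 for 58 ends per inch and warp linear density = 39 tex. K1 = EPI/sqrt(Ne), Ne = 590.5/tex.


Formula: K1 = EPI / sqrt(Ne), with Ne = 590.5 / tex_warp
Step 1: Ne = 590.5 / 39 = 15.141
Step 2: sqrt(Ne) = sqrt(15.141) = 3.8911
Step 3: K1 = 58 / 3.8911 = 14.9

14.9


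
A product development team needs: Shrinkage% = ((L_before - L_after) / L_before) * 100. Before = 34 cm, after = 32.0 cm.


Formula: Shrinkage% = ((L_before - L_after) / L_before) * 100
Step 1: Shrinkage = 34 - 32.0 = 2.0 cm
Step 2: Shrinkage% = (2.0 / 34) * 100
Step 3: Shrinkage% = 0.058824 * 100 = 5.8824% ≈ 5.9%

5.9%


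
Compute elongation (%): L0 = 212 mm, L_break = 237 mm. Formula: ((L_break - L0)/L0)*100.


Formula: Elongation (%) = ((L_break - L0) / L0) * 100
Step 1: Extension = 237 - 212 = 25 mm
Step 2: Elongation = (25 / 212) * 100
Step 3: Elongation = 0.117925 * 100 = 11.7925% ≈ 11.8%

11.8%


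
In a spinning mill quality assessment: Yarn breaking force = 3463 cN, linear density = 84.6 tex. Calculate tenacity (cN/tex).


Formula: Tenacity = Breaking force / Linear density
Tenacity = 3463 cN / 84.6 tex
Tenacity = 40.93 cN/tex

40.93 cN/tex


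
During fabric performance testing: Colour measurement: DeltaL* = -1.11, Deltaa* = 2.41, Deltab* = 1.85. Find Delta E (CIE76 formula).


Formula: Delta E = sqrt(dL*^2 + da*^2 + db*^2)
Step 1: dL*^2 = (-1.11)^2 = 1.2321
Step 2: da*^2 = 2.41^2 = 5.8081
Step 3: db*^2 = 1.85^2 = 3.4225
Step 4: Sum = 1.2321 + 5.8081 + 3.4225 = 10.4627
Step 5: Delta E = sqrt(10.4627) = 3.23

3.23 Delta E


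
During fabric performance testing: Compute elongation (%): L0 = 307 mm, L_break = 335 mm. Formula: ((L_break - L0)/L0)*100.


Formula: Elongation (%) = ((L_break - L0) / L0) * 100
Step 1: Extension = 335 - 307 = 28 mm
Step 2: Elongation = (28 / 307) * 100
Step 3: Elongation = 0.091205 * 100 = 9.1205% ≈ 9.1%

9.1%


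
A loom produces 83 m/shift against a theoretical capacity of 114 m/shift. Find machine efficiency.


Formula: Efficiency% = (Actual output / Theoretical output) * 100
Efficiency% = (83 / 114) * 100
Efficiency% = 0.72807 * 100 = 72.807% ≈ 72.8%

72.8%


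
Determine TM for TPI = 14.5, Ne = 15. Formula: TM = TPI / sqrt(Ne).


Formula: TM = TPI / sqrt(Ne)
Step 1: sqrt(Ne) = sqrt(15) = 3.873
Step 2: TM = 14.5 / 3.873 = 3.74

3.74 TM


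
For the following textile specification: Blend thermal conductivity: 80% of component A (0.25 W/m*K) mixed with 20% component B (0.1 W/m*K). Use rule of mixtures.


Formula: Blend property = (fraction_A * property_A) + (fraction_B * property_B)
Step 1: Contribution A = 80/100 * 0.25 W/m*K = 0.2 W/m*K
Step 2: Contribution B = 20/100 * 0.1 W/m*K = 0.02 W/m*K
Step 3: Blend thermal conductivity = 0.2 + 0.02 = 0.22 W/m*K

0.22 W/m*K


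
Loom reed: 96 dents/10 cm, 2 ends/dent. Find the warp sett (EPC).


Formula: EPC = (dents per 10 cm * ends per dent) / 10
Step 1: Total ends per 10 cm = 96 * 2 = 192
Step 2: EPC = 192 / 10 = 19.2 ends/cm

19.2 ends/cm


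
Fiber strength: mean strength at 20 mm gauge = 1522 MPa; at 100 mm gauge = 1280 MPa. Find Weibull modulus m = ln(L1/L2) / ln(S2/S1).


Formula: m = ln(L1/L2) / ln(S2/S1)
Step 1: ln(L1/L2) = ln(20/100) = -1.60944
Step 2: S2/S1 = 1280/1522 = 0.841
Step 3: ln(S2/S1) = ln(0.841) = -0.17316
Step 4: m = -1.60944 / -0.17316 = 9.29

9.29 (Weibull m)


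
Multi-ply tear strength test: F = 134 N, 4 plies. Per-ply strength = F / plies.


Formula: Per-ply strength = Total force / Number of plies
Per-ply = 134 N / 4
Per-ply = 33.5 N

33.5 N


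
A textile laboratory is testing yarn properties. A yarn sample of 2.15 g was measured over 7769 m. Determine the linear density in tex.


Formula: Tex = (mass_g / length_m) * 1000
Substituting: Tex = (2.15 / 7769) * 1000
Intermediate: 2.15 / 7769 = 0.00027674 g/m
Tex = 0.00027674 * 1000 = 0.28 tex

0.28 tex


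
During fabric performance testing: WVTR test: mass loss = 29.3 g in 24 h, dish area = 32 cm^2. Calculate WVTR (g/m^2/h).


Formula: WVTR = mass_loss / (area * time)
Step 1: Convert area: 32 cm^2 = 0.0032 m^2
Step 2: WVTR = 29.3 g / (0.0032 m^2 * 24 h)
Step 3: WVTR = 29.3 / 0.0768 = 381.5 g/m^2/h

381.5 g/m^2/h


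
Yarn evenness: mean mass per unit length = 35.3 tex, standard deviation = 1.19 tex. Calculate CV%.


Formula: CV% = (standard deviation / mean) * 100
Step 1: Ratio = 1.19 / 35.3 = 0.033711
Step 2: CV% = 0.033711 * 100 = 3.3711% ≈ 3.4%

3.4%


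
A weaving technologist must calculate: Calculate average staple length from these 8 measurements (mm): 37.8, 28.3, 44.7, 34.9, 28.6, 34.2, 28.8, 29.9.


Formula: Mean = sum of lengths / count
Sum = 37.8 + 28.3 + 44.7 + 34.9 + 28.6 + 34.2 + 28.8 + 29.9
Sum = 267.2 mm
Mean = 267.2 / 8 = 33.40 mm

33.40 mm


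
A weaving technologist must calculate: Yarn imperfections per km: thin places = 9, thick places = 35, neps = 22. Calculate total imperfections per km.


Formula: Total = thin places + thick places + neps
Total = 9 + 35 + 22
Total = 66 imperfections/km

66 imperfections/km


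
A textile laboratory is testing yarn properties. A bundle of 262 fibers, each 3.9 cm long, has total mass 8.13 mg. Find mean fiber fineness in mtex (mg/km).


Formula: fineness (mtex) = mass (mg) / total length (km) = (mass_mg / total_length_m) * 1000
Step 1: Convert fiber length: 3.9 cm = 0.039 m
Step 2: Total fiber length = 262 * 0.039 = 10.218 m
Step 3: Linear density = 8.13 mg / 10.218 m = 0.7957 mg/m
Step 4: fineness = 0.7957 * 1000 = 795.7 mtex

795.7 mtex


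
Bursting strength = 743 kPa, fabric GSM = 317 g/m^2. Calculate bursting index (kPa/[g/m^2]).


Formula: Bursting Index = Bursting Strength / Fabric GSM
BI = 743 kPa / 317 g/m^2
BI = 2.344 kPa/(g/m^2)

2.344 kPa/(g/m^2)


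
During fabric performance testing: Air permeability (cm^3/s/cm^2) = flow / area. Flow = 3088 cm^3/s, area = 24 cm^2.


Formula: Air Permeability = Airflow / Test Area
AP = 3088 cm^3/s / 24 cm^2
AP = 128.7 cm^3/s/cm^2

128.7 cm^3/s/cm^2


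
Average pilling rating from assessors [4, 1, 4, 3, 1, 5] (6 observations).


Formula: Mean = sum / count
Sum = 4 + 1 + 4 + 3 + 1 + 5 = 18
Mean = 18 / 6 = 3.0

3.0


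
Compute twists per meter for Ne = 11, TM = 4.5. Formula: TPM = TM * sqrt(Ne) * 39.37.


Formula: TPM = TM * sqrt(Ne) * 39.37
Step 1: sqrt(Ne) = sqrt(11) = 3.3166
Step 2: TM * sqrt(Ne) = 4.5 * 3.3166 = 14.9247
Step 3: TPM = 14.9247 * 39.37 = 588 twists/m

588 twists/m


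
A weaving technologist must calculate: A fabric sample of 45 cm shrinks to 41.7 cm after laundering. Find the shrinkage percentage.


Formula: Shrinkage% = ((L_before - L_after) / L_before) * 100
Step 1: Shrinkage = 45 - 41.7 = 3.3 cm
Step 2: Shrinkage% = (3.3 / 45) * 100
Step 3: Shrinkage% = 0.073333 * 100 = 7.3333% ≈ 7.3%

7.3%


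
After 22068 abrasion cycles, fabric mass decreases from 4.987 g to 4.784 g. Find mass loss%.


Formula: Mass loss% = ((m_before - m_after) / m_before) * 100
Step 1: Mass loss = 4.987 - 4.784 = 0.203 g
Step 2: Ratio = 0.203 / 4.987 = 0.0407058
Step 3: Mass loss% = 0.0407058 * 100 = 4.07058% ≈ 4.07%

4.07%


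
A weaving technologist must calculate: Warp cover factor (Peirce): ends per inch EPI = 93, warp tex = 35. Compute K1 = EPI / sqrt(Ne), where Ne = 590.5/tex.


Formula: K1 = EPI / sqrt(Ne), with Ne = 590.5 / tex_warp
Step 1: Ne = 590.5 / 35 = 16.871
Step 2: sqrt(Ne) = sqrt(16.871) = 4.1074
Step 3: K1 = 93 / 4.1074 = 22.6

22.6


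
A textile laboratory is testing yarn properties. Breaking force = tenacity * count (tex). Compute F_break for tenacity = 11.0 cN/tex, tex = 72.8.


Formula: Breaking force = Tenacity * Linear density
F = 11.0 cN/tex * 72.8 tex
F = 800.80 cN

800.80 cN


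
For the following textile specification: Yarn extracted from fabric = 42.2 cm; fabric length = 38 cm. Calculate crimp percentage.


Formula: Crimp% = ((L_yarn - L_fabric) / L_fabric) * 100
Step 1: Extension = 42.2 - 38 = 4.2 cm
Step 2: Crimp% = (4.2 / 38) * 100
Step 3: Crimp% = 0.110526 * 100 = 11.0526% ≈ 11.1%

11.1%


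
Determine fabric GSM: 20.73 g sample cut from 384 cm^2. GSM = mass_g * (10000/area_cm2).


Formula: GSM = mass_g / area_m2
Step 1: Convert area: 384 cm^2 = 384 / 10000 = 0.0384 m^2
Step 2: GSM = 20.73 g / 0.0384 m^2 = 539.8 g/m^2

539.8 g/m^2


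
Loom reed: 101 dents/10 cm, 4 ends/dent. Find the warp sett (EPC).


Formula: EPC = (dents per 10 cm * ends per dent) / 10
Step 1: Total ends per 10 cm = 101 * 4 = 404
Step 2: EPC = 404 / 10 = 40.4 ends/cm

40.4 ends/cm


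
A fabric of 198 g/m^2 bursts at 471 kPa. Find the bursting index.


Formula: Bursting Index = Bursting Strength / Fabric GSM
BI = 471 kPa / 198 g/m^2
BI = 2.379 kPa/(g/m^2)

2.379 kPa/(g/m^2)


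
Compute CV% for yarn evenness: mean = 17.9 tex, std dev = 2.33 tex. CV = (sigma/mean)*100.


Formula: CV% = (standard deviation / mean) * 100
Step 1: Ratio = 2.33 / 17.9 = 0.130168
Step 2: CV% = 0.130168 * 100 = 13.0168% ≈ 13.0%

13.0%


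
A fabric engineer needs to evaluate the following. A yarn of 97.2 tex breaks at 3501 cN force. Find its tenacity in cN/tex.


Formula: Tenacity = Breaking force / Linear density
Tenacity = 3501 cN / 97.2 tex
Tenacity = 36.02 cN/tex

36.02 cN/tex


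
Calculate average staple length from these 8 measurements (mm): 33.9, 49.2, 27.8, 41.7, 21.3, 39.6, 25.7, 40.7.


Formula: Mean = sum of lengths / count
Sum = 33.9 + 49.2 + 27.8 + 41.7 + 21.3 + 39.6 + 25.7 + 40.7
Sum = 279.9 mm
Mean = 279.9 / 8 = 34.99 mm

34.99 mm


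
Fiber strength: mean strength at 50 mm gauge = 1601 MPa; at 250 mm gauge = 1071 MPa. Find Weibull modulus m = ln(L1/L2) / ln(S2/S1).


Formula: m = ln(L1/L2) / ln(S2/S1)
Step 1: ln(L1/L2) = ln(50/250) = -1.60944
Step 2: S2/S1 = 1071/1601 = 0.66896
Step 3: ln(S2/S1) = ln(0.66896) = -0.40203
Step 4: m = -1.60944 / -0.40203 = 4.00

4.00 (Weibull m)


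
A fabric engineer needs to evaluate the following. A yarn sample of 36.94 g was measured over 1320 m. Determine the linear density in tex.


Formula: Tex = (mass_g / length_m) * 1000
Substituting: Tex = (36.94 / 1320) * 1000
Intermediate: 36.94 / 1320 = 0.02798485 g/m
Tex = 0.02798485 * 1000 = 27.98 tex

27.98 tex


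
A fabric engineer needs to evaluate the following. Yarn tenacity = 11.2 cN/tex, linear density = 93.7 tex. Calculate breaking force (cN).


Formula: Breaking force = Tenacity * Linear density
F = 11.2 cN/tex * 93.7 tex
F = 1049.44 cN

1049.44 cN


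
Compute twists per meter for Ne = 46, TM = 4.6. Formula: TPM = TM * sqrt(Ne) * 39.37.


Formula: TPM = TM * sqrt(Ne) * 39.37
Step 1: sqrt(Ne) = sqrt(46) = 6.7823
Step 2: TM * sqrt(Ne) = 4.6 * 6.7823 = 31.1986
Step 3: TPM = 31.1986 * 39.37 = 1228 twists/m

1228 twists/m


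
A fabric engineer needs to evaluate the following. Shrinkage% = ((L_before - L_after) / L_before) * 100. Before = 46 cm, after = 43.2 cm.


Formula: Shrinkage% = ((L_before - L_after) / L_before) * 100
Step 1: Shrinkage = 46 - 43.2 = 2.8 cm
Step 2: Shrinkage% = (2.8 / 46) * 100
Step 3: Shrinkage% = 0.06087 * 100 = 6.087% ≈ 6.1%

6.1%


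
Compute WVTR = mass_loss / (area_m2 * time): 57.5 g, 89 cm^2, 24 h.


Formula: WVTR = mass_loss / (area * time)
Step 1: Convert area: 89 cm^2 = 0.0089 m^2
Step 2: WVTR = 57.5 g / (0.0089 m^2 * 24 h)
Step 3: WVTR = 57.5 / 0.2136 = 269.2 g/m^2/h

269.2 g/m^2/h


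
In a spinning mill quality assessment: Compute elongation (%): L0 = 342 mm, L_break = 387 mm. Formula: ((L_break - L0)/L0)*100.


Formula: Elongation (%) = ((L_break - L0) / L0) * 100
Step 1: Extension = 387 - 342 = 45 mm
Step 2: Elongation = (45 / 342) * 100
Step 3: Elongation = 0.131579 * 100 = 13.1579% ≈ 13.2%

13.2%


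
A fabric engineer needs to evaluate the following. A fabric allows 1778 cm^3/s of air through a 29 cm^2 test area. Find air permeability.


Formula: Air Permeability = Airflow / Test Area
AP = 1778 cm^3/s / 29 cm^2
AP = 61.3 cm^3/s/cm^2

61.3 cm^3/s/cm^2


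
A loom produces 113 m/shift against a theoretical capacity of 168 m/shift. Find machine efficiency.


Formula: Efficiency% = (Actual output / Theoretical output) * 100
Efficiency% = (113 / 168) * 100
Efficiency% = 0.672619 * 100 = 67.2619% ≈ 67.3%

67.3%


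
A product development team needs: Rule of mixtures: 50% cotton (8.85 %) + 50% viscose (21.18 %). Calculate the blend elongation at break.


Formula: Blend property = (fraction_A * property_A) + (fraction_B * property_B)
Step 1: Contribution A = 50/100 * 8.85 % = 4.425 %
Step 2: Contribution B = 50/100 * 21.18 % = 10.59 %
Step 3: Blend elongation at break = 4.425 + 10.59 = 15.015 %

15.015 %


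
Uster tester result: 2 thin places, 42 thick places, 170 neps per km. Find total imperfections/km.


Formula: Total = thin places + thick places + neps
Total = 2 + 42 + 170
Total = 214 imperfections/km

214 imperfections/km


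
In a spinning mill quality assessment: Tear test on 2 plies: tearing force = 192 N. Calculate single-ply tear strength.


Formula: Per-ply strength = Total force / Number of plies
Per-ply = 192 N / 2
Per-ply = 96 N

96 N


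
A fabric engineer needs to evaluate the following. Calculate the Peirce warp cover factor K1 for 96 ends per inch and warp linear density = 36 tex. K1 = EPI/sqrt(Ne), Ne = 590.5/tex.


Formula: K1 = EPI / sqrt(Ne), with Ne = 590.5 / tex_warp
Step 1: Ne = 590.5 / 36 = 16.403
Step 2: sqrt(Ne) = sqrt(16.403) = 4.0501
Step 3: K1 = 96 / 4.0501 = 23.7

23.7


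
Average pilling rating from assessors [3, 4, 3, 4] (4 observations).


Formula: Mean = sum / count
Sum = 3 + 4 + 3 + 4 = 14
Mean = 14 / 4 = 3.5

3.5


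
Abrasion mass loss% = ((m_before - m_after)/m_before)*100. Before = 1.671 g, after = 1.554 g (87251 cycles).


Formula: Mass loss% = ((m_before - m_after) / m_before) * 100
Step 1: Mass loss = 1.671 - 1.554 = 0.117 g
Step 2: Ratio = 0.117 / 1.671 = 0.070018
Step 3: Mass loss% = 0.070018 * 100 = 7.0018% ≈ 7.00%

7.00%


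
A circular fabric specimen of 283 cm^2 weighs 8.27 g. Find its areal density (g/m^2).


Formula: GSM = mass_g / area_m2
Step 1: Convert area: 283 cm^2 = 283 / 10000 = 0.0283 m^2
Step 2: GSM = 8.27 g / 0.0283 m^2 = 292.2 g/m^2

292.2 g/m^2


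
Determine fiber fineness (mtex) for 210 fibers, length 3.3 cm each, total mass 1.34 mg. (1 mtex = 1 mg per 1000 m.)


Formula: fineness (mtex) = mass (mg) / total length (km) = (mass_mg / total_length_m) * 1000
Step 1: Convert fiber length: 3.3 cm = 0.033 m
Step 2: Total fiber length = 210 * 0.033 = 6.93 m
Step 3: Linear density = 1.34 mg / 6.93 m = 0.1934 mg/m
Step 4: fineness = 0.1934 * 1000 = 193.4 mtex

193.4 mtex


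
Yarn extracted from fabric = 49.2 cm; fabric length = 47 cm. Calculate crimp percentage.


Formula: Crimp% = ((L_yarn - L_fabric) / L_fabric) * 100
Step 1: Extension = 49.2 - 47 = 2.2 cm
Step 2: Crimp% = (2.2 / 47) * 100
Step 3: Crimp% = 0.046809 * 100 = 4.6809% ≈ 4.7%

4.7%


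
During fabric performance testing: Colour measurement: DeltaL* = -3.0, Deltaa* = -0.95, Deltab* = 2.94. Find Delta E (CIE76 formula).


Formula: Delta E = sqrt(dL*^2 + da*^2 + db*^2)
Step 1: dL*^2 = (-3.0)^2 = 9.0
Step 2: da*^2 = (-0.95)^2 = 0.9025
Step 3: db*^2 = 2.94^2 = 8.6436
Step 4: Sum = 9.0 + 0.9025 + 8.6436 = 18.5461
Step 5: Delta E = sqrt(18.5461) = 4.31

4.31 Delta E


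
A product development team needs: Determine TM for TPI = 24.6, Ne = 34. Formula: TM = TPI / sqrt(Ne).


Formula: TM = TPI / sqrt(Ne)
Step 1: sqrt(Ne) = sqrt(34) = 5.831
Step 2: TM = 24.6 / 5.831 = 4.22

4.22 TM


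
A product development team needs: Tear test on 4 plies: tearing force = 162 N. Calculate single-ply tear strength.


Formula: Per-ply strength = Total force / Number of plies
Per-ply = 162 N / 4
Per-ply = 40.5 N

40.5 N


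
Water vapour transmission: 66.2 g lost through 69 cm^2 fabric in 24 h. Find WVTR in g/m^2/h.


Formula: WVTR = mass_loss / (area * time)
Step 1: Convert area: 69 cm^2 = 0.0069 m^2
Step 2: WVTR = 66.2 g / (0.0069 m^2 * 24 h)
Step 3: WVTR = 66.2 / 0.1656 = 399.8 g/m^2/h

399.8 g/m^2/h


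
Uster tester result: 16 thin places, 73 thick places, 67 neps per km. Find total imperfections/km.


Formula: Total = thin places + thick places + neps
Total = 16 + 73 + 67
Total = 156 imperfections/km

156 imperfections/km


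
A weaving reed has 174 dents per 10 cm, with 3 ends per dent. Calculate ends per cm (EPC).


Formula: EPC = (dents per 10 cm * ends per dent) / 10
Step 1: Total ends per 10 cm = 174 * 3 = 522
Step 2: EPC = 522 / 10 = 52.2 ends/cm

52.2 ends/cm


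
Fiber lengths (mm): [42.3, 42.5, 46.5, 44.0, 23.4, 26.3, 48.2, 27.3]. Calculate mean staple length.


Formula: Mean = sum of lengths / count
Sum = 42.3 + 42.5 + 46.5 + 44.0 + 23.4 + 26.3 + 48.2 + 27.3
Sum = 300.5 mm
Mean = 300.5 / 8 = 37.56 mm

37.56 mm


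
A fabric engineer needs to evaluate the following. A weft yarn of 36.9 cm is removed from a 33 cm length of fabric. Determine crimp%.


Formula: Crimp% = ((L_yarn - L_fabric) / L_fabric) * 100
Step 1: Extension = 36.9 - 33 = 3.9 cm
Step 2: Crimp% = (3.9 / 33) * 100
Step 3: Crimp% = 0.118182 * 100 = 11.8182% ≈ 11.8%

11.8%


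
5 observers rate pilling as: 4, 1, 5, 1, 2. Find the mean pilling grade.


Formula: Mean = sum / count
Sum = 4 + 1 + 5 + 1 + 2 = 13
Mean = 13 / 5 = 2.6

2.6


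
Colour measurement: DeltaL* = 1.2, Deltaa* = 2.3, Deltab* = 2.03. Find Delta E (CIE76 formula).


Formula: Delta E = sqrt(dL*^2 + da*^2 + db*^2)
Step 1: dL*^2 = 1.2^2 = 1.44
Step 2: da*^2 = 2.3^2 = 5.29
Step 3: db*^2 = 2.03^2 = 4.1209
Step 4: Sum = 1.44 + 5.29 + 4.1209 = 10.8509
Step 5: Delta E = sqrt(10.8509) = 3.29

3.29 Delta E


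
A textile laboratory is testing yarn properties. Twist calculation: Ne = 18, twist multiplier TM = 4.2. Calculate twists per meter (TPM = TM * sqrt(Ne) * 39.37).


Formula: TPM = TM * sqrt(Ne) * 39.37
Step 1: sqrt(Ne) = sqrt(18) = 4.2426
Step 2: TM * sqrt(Ne) = 4.2 * 4.2426 = 17.8189
Step 3: TPM = 17.8189 * 39.37 = 702 twists/m

702 twists/m


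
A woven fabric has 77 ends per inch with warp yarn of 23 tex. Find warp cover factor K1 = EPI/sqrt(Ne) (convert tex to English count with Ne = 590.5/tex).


Formula: K1 = EPI / sqrt(Ne), with Ne = 590.5 / tex_warp
Step 1: Ne = 590.5 / 23 = 25.674
Step 2: sqrt(Ne) = sqrt(25.674) = 5.067
Step 3: K1 = 77 / 5.067 = 15.2

15.2


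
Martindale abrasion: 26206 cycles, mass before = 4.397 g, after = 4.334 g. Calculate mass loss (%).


Formula: Mass loss% = ((m_before - m_after) / m_before) * 100
Step 1: Mass loss = 4.397 - 4.334 = 0.063 g
Step 2: Ratio = 0.063 / 4.397 = 0.014328
Step 3: Mass loss% = 0.014328 * 100 = 1.4328% ≈ 1.43%

1.43%


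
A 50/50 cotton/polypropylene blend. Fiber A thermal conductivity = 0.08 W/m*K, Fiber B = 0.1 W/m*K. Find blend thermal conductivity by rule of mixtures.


Formula: Blend property = (fraction_A * property_A) + (fraction_B * property_B)
Step 1: Contribution A = 50/100 * 0.08 W/m*K = 0.04 W/m*K
Step 2: Contribution B = 50/100 * 0.1 W/m*K = 0.05 W/m*K
Step 3: Blend thermal conductivity = 0.04 + 0.05 = 0.09 W/m*K

0.09 W/m*K


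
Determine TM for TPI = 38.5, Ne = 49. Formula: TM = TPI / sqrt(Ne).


Formula: TM = TPI / sqrt(Ne)
Step 1: sqrt(Ne) = sqrt(49) = 7
Step 2: TM = 38.5 / 7 = 5.50

5.50 TM


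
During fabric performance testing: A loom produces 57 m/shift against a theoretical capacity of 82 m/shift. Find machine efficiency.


Formula: Efficiency% = (Actual output / Theoretical output) * 100
Efficiency% = (57 / 82) * 100
Efficiency% = 0.695122 * 100 = 69.5122% ≈ 69.5%

69.5%


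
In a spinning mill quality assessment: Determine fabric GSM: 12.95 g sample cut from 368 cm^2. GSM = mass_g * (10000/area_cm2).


Formula: GSM = mass_g / area_m2
Step 1: Convert area: 368 cm^2 = 368 / 10000 = 0.0368 m^2
Step 2: GSM = 12.95 g / 0.0368 m^2 = 351.9 g/m^2

351.9 g/m^2


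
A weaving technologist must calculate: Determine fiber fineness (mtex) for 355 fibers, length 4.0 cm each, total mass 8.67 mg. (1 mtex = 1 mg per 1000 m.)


Formula: fineness (mtex) = mass (mg) / total length (km) = (mass_mg / total_length_m) * 1000
Step 1: Convert fiber length: 4.0 cm = 0.04 m
Step 2: Total fiber length = 355 * 0.04 = 14.2 m
Step 3: Linear density = 8.67 mg / 14.2 m = 0.6106 mg/m
Step 4: fineness = 0.6106 * 1000 = 610.6 mtex

610.6 mtex


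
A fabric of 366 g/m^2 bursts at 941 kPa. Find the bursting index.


Formula: Bursting Index = Bursting Strength / Fabric GSM
BI = 941 kPa / 366 g/m^2
BI = 2.571 kPa/(g/m^2)

2.571 kPa/(g/m^2)


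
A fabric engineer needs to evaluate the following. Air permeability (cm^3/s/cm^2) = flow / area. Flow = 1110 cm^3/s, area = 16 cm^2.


Formula: Air Permeability = Airflow / Test Area
AP = 1110 cm^3/s / 16 cm^2
AP = 69.4 cm^3/s/cm^2

69.4 cm^3/s/cm^2


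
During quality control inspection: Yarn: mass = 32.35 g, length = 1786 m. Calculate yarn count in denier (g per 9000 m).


Formula: den = (mass_g / length_m) * 9000
Substituting: den = (32.35 / 1786) * 9000
Intermediate: 32.35 / 1786 = 0.0181131 g/m
den = 0.0181131 * 9000 = 163.0 denier

163.0 denier


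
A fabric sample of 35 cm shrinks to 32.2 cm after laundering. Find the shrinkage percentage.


Formula: Shrinkage% = ((L_before - L_after) / L_before) * 100
Step 1: Shrinkage = 35 - 32.2 = 2.8 cm
Step 2: Shrinkage% = (2.8 / 35) * 100
Step 3: Shrinkage% = 0.08 * 100 = 8.0%

8.0%


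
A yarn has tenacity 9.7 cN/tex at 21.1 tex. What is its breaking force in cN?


Formula: Breaking force = Tenacity * Linear density
F = 9.7 cN/tex * 21.1 tex
F = 204.67 cN

204.67 cN


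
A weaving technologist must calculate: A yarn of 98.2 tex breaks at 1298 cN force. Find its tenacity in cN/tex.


Formula: Tenacity = Breaking force / Linear density
Tenacity = 1298 cN / 98.2 tex
Tenacity = 13.22 cN/tex

13.22 cN/tex


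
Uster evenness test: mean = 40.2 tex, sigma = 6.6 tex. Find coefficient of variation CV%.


Formula: CV% = (standard deviation / mean) * 100
Step 1: Ratio = 6.6 / 40.2 = 0.164179
Step 2: CV% = 0.164179 * 100 = 16.4179% ≈ 16.4%

16.4%


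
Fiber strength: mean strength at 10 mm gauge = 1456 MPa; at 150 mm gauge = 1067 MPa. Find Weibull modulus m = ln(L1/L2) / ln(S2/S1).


Formula: m = ln(L1/L2) / ln(S2/S1)
Step 1: ln(L1/L2) = ln(10/150) = -2.70805
Step 2: S2/S1 = 1067/1456 = 0.73283
Step 3: ln(S2/S1) = ln(0.73283) = -0.31084
Step 4: m = -2.70805 / -0.31084 = 8.71

8.71 (Weibull m)


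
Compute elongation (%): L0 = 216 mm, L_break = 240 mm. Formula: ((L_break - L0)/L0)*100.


Formula: Elongation (%) = ((L_break - L0) / L0) * 100
Step 1: Extension = 240 - 216 = 24 mm
Step 2: Elongation = (24 / 216) * 100
Step 3: Elongation = 0.111111 * 100 = 11.1111% ≈ 11.1%

11.1%


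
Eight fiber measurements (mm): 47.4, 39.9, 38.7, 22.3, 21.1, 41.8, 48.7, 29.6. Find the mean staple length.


Formula: Mean = sum of lengths / count
Sum = 47.4 + 39.9 + 38.7 + 22.3 + 21.1 + 41.8 + 48.7 + 29.6
Sum = 289.5 mm
Mean = 289.5 / 8 = 36.19 mm

36.19 mm


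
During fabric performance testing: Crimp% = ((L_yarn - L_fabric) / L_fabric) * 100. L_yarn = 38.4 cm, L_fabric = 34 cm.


Formula: Crimp% = ((L_yarn - L_fabric) / L_fabric) * 100
Step 1: Extension = 38.4 - 34 = 4.4 cm
Step 2: Crimp% = (4.4 / 34) * 100
Step 3: Crimp% = 0.129412 * 100 = 12.9412% ≈ 12.9%

12.9%


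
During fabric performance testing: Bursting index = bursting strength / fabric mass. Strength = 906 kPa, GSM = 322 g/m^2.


Formula: Bursting Index = Bursting Strength / Fabric GSM
BI = 906 kPa / 322 g/m^2
BI = 2.814 kPa/(g/m^2)

2.814 kPa/(g/m^2)


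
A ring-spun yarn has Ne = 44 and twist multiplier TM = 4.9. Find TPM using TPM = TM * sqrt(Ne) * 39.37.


Formula: TPM = TM * sqrt(Ne) * 39.37
Step 1: sqrt(Ne) = sqrt(44) = 6.6332
Step 2: TM * sqrt(Ne) = 4.9 * 6.6332 = 32.5027
Step 3: TPM = 32.5027 * 39.37 = 1280 twists/m

1280 twists/m


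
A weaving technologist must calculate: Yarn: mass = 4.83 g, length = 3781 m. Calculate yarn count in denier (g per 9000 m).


Formula: den = (mass_g / length_m) * 9000
Substituting: den = (4.83 / 3781) * 9000
Intermediate: 4.83 / 3781 = 0.00127744 g/m
den = 0.00127744 * 9000 = 11.5 denier

11.5 denier


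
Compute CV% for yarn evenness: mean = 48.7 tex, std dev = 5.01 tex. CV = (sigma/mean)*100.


Formula: CV% = (standard deviation / mean) * 100
Step 1: Ratio = 5.01 / 48.7 = 0.102875
Step 2: CV% = 0.102875 * 100 = 10.2875% ≈ 10.3%

10.3%


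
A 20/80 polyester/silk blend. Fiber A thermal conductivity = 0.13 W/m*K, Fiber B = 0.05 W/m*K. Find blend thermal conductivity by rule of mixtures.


Formula: Blend property = (fraction_A * property_A) + (fraction_B * property_B)
Step 1: Contribution A = 20/100 * 0.13 W/m*K = 0.026 W/m*K
Step 2: Contribution B = 80/100 * 0.05 W/m*K = 0.04 W/m*K
Step 3: Blend thermal conductivity = 0.026 + 0.04 = 0.066 W/m*K

0.066 W/m*K


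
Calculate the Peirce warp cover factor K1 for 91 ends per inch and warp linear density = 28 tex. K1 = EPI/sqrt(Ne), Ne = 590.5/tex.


Formula: K1 = EPI / sqrt(Ne), with Ne = 590.5 / tex_warp
Step 1: Ne = 590.5 / 28 = 21.089
Step 2: sqrt(Ne) = sqrt(21.089) = 4.5923
Step 3: K1 = 91 / 4.5923 = 19.8

19.8


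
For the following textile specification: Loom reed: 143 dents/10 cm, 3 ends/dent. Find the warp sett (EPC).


Formula: EPC = (dents per 10 cm * ends per dent) / 10
Step 1: Total ends per 10 cm = 143 * 3 = 429
Step 2: EPC = 429 / 10 = 42.9 ends/cm

42.9 ends/cm


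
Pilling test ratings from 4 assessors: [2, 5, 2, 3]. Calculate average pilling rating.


Formula: Mean = sum / count
Sum = 2 + 5 + 2 + 3 = 12
Mean = 12 / 4 = 3.0

3.0


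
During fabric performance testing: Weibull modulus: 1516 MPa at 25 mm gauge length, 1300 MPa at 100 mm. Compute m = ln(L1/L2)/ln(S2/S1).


Formula: m = ln(L1/L2) / ln(S2/S1)
Step 1: ln(L1/L2) = ln(25/100) = -1.38629
Step 2: S2/S1 = 1300/1516 = 0.85752
Step 3: ln(S2/S1) = ln(0.85752) = -0.15371
Step 4: m = -1.38629 / -0.15371 = 9.02

9.02 (Weibull m)


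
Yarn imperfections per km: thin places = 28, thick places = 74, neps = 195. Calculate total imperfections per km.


Formula: Total = thin places + thick places + neps
Total = 28 + 74 + 195
Total = 297 imperfections/km

297 imperfections/km


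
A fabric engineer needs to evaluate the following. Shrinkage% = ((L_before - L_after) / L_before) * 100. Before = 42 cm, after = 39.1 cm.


Formula: Shrinkage% = ((L_before - L_after) / L_before) * 100
Step 1: Shrinkage = 42 - 39.1 = 2.9 cm
Step 2: Shrinkage% = (2.9 / 42) * 100
Step 3: Shrinkage% = 0.069048 * 100 = 6.9048% ≈ 6.9%

6.9%


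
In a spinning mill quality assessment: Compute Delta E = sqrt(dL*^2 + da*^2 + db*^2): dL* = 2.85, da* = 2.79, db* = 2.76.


Formula: Delta E = sqrt(dL*^2 + da*^2 + db*^2)
Step 1: dL*^2 = 2.85^2 = 8.1225
Step 2: da*^2 = 2.79^2 = 7.7841
Step 3: db*^2 = 2.76^2 = 7.6176
Step 4: Sum = 8.1225 + 7.7841 + 7.6176 = 23.5242
Step 5: Delta E = sqrt(23.5242) = 4.85

4.85 Delta E


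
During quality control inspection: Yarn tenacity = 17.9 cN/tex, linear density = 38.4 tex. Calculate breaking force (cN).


Formula: Breaking force = Tenacity * Linear density
F = 17.9 cN/tex * 38.4 tex
F = 687.36 cN

687.36 cN


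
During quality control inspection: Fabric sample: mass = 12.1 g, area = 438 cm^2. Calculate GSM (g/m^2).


Formula: GSM = mass_g / area_m2
Step 1: Convert area: 438 cm^2 = 438 / 10000 = 0.0438 m^2
Step 2: GSM = 12.1 g / 0.0438 m^2 = 276.3 g/m^2

276.3 g/m^2


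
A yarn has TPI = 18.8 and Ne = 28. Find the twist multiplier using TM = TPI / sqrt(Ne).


Formula: TM = TPI / sqrt(Ne)
Step 1: sqrt(Ne) = sqrt(28) = 5.2915
Step 2: TM = 18.8 / 5.2915 = 3.55

3.55 TM


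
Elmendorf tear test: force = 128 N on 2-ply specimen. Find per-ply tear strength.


Formula: Per-ply strength = Total force / Number of plies
Per-ply = 128 N / 2
Per-ply = 64 N

64 N


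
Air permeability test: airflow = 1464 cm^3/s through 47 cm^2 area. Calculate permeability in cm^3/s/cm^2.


Formula: Air Permeability = Airflow / Test Area
AP = 1464 cm^3/s / 47 cm^2
AP = 31.1 cm^3/s/cm^2

31.1 cm^3/s/cm^2


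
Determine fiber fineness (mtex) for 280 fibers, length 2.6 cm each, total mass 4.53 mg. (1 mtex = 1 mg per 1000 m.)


Formula: fineness (mtex) = mass (mg) / total length (km) = (mass_mg / total_length_m) * 1000
Step 1: Convert fiber length: 2.6 cm = 0.026 m
Step 2: Total fiber length = 280 * 0.026 = 7.28 m
Step 3: Linear density = 4.53 mg / 7.28 m = 0.6223 mg/m
Step 4: fineness = 0.6223 * 1000 = 622.3 mtex

622.3 mtex


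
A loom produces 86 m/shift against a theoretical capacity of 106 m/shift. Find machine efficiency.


Formula: Efficiency% = (Actual output / Theoretical output) * 100
Efficiency% = (86 / 106) * 100
Efficiency% = 0.811321 * 100 = 81.1321% ≈ 81.1%

81.1%


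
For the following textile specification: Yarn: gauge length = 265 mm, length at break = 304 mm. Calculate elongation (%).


Formula: Elongation (%) = ((L_break - L0) / L0) * 100
Step 1: Extension = 304 - 265 = 39 mm
Step 2: Elongation = (39 / 265) * 100
Step 3: Elongation = 0.14717 * 100 = 14.717% ≈ 14.7%

14.7%


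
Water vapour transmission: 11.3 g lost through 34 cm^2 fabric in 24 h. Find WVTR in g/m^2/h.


Formula: WVTR = mass_loss / (area * time)
Step 1: Convert area: 34 cm^2 = 0.0034 m^2
Step 2: WVTR = 11.3 g / (0.0034 m^2 * 24 h)
Step 3: WVTR = 11.3 / 0.0816 = 138.5 g/m^2/h

138.5 g/m^2/h


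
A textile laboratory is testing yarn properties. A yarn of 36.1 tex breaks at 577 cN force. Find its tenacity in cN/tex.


Formula: Tenacity = Breaking force / Linear density
Tenacity = 577 cN / 36.1 tex
Tenacity = 15.98 cN/tex

15.98 cN/tex
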